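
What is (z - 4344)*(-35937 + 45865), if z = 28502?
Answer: 239840624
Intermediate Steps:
(z - 4344)*(-35937 + 45865) = (28502 - 4344)*(-35937 + 45865) = 24158*9928 = 239840624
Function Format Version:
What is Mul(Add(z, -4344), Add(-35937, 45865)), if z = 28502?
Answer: 239840624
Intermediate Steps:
Mul(Add(z, -4344), Add(-35937, 45865)) = Mul(Add(28502, -4344), Add(-35937, 45865)) = Mul(24158, 9928) = 239840624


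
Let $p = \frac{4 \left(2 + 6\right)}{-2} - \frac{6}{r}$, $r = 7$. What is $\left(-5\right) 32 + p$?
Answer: $- \frac{1238}{7} \approx -176.86$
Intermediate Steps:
$p = - \frac{118}{7}$ ($p = \frac{4 \left(2 + 6\right)}{-2} - \frac{6}{7} = 4 \cdot 8 \left(- \frac{1}{2}\right) - \frac{6}{7} = 32 \left(- \frac{1}{2}\right) - \frac{6}{7} = -16 - \frac{6}{7} = - \frac{118}{7} \approx -16.857$)
$\left(-5\right) 32 + p = \left(-5\right) 32 - \frac{118}{7} = -160 - \frac{118}{7} = - \frac{1238}{7}$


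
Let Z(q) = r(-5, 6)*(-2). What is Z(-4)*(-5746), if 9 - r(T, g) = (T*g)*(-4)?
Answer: -1275612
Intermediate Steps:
r(T, g) = 9 + 4*T*g (r(T, g) = 9 - T*g*(-4) = 9 - (-4)*T*g = 9 + 4*T*g)
Z(q) = 222 (Z(q) = (9 + 4*(-5)*6)*(-2) = (9 - 120)*(-2) = -111*(-2) = 222)
Z(-4)*(-5746) = 222*(-5746) = -1275612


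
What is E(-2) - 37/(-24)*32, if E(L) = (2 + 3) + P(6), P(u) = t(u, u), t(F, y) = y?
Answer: 181/3 ≈ 60.333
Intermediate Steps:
P(u) = u
E(L) = 11 (E(L) = (2 + 3) + 6 = 5 + 6 = 11)
E(-2) - 37/(-24)*32 = 11 - 37/(-24)*32 = 11 - 37*(-1/24)*32 = 11 + (37/24)*32 = 11 + 148/3 = 181/3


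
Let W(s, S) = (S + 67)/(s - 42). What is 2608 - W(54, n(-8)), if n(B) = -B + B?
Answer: 31229/12 ≈ 2602.4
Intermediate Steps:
n(B) = 0
W(s, S) = (67 + S)/(-42 + s)
2608 - W(54, n(-8)) = 2608 - (67 + 0)/(-42 + 54) = 2608 - 67/12 = 31229/12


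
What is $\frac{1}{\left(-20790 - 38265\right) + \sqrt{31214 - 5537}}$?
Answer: $- \frac{19685}{1162489116} - \frac{\sqrt{317}}{387496372} \approx -1.6979 \cdot 10^{-5}$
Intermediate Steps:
$\frac{1}{\left(-20790 - 38265\right) + \sqrt{31214 - 5537}} = \frac{1}{\left(-20790 - 38265\right) + \sqrt{25677}} = \frac{1}{-59055 + 9 \sqrt{317}}$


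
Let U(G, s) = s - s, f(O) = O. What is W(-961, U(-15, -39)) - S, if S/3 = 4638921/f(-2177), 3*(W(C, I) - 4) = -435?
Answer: 1944258/311 ≈ 6251.6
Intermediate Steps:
U(G, s) = 0
W(C, I) = -141 (W(C, I) = 4 + (⅓)*(-435) = 4 - 145 = -141)
S = -1988109/311 (S = 3*(4638921/(-2177)) = 3*(4638921*(-1/2177)) = 3*(-662703/311) = -1988109/311 ≈ -6392.6)
W(-961, U(-15, -39)) - S = -141 - 1*(-1988109/311) = -141 + 1988109/311 = 1944258/311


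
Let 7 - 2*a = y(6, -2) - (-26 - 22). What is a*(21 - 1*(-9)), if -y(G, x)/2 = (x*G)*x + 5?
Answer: 255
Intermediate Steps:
y(G, x) = -10 - 2*G*x**2 (y(G, x) = -2*((x*G)*x + 5) = -2*((G*x)*x + 5) = -2*(G*x**2 + 5) = -2*(5 + G*x**2) = -10 - 2*G*x**2)
a = 17/2 (a = 7/2 - ((-10 - 2*6*(-2)**2) - (-26 - 22))/2 = 7/2 - ((-10 - 2*6*4) - 1*(-48))/2 = 7/2 - ((-10 - 48) + 48)/2 = 7/2 - (-58 + 48)/2 = 7/2 - 1/2*(-10) = 7/2 + 5 = 17/2 ≈ 8.5000)
a*(21 - 1*(-9)) = 17*(21 - 1*(-9))/2 = 17*(21 + 9)/2 = (17/2)*30 = 255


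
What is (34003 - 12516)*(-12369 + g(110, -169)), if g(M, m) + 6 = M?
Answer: -263538055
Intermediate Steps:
g(M, m) = -6 + M
(34003 - 12516)*(-12369 + g(110, -169)) = (34003 - 12516)*(-12369 + (-6 + 110)) = 21487*(-12369 + 104) = 21487*(-12265) = -263538055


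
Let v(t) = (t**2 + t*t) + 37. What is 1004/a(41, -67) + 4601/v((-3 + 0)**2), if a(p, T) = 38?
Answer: 187317/3781 ≈ 49.542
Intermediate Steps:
v(t) = 37 + 2*t**2 (v(t) = (t**2 + t**2) + 37 = 2*t**2 + 37 = 37 + 2*t**2)
1004/a(41, -67) + 4601/v((-3 + 0)**2) = 1004/38 + 4601/(37 + 2*((-3 + 0)**2)**2) = 1004*(1/38) + 4601/(37 + 2*((-3)**2)**2) = 502/19 + 4601/(37 + 2*9**2) = 502/19 + 4601/(37 + 2*81) = 502/19 + 4601/(37 + 162) = 502/19 + 4601/199 = 187317/3781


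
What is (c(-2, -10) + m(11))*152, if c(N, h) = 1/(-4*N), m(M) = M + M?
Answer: 3363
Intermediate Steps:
m(M) = 2*M
c(N, h) = -1/(4*N)
(c(-2, -10) + m(11))*152 = (-¼/(-2) + 2*11)*152 = (-¼*(-½) + 22)*152 = (⅛ + 22)*152 = (177/8)*152 = 3363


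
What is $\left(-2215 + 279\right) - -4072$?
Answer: $2136$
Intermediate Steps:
$\left(-2215 + 279\right) - -4072 = -1936 + 4072 = 2136$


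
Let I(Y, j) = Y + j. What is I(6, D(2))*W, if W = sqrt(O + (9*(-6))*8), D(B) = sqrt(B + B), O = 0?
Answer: 96*I*sqrt(3) ≈ 166.28*I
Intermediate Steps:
D(B) = sqrt(2)*sqrt(B) (D(B) = sqrt(2*B) = sqrt(2)*sqrt(B))
W = 12*I*sqrt(3) (W = sqrt(0 + (9*(-6))*8) = sqrt(0 - 54*8) = sqrt(0 - 432) = sqrt(-432) = 12*I*sqrt(3) ≈ 20.785*I)
I(6, D(2))*W = (6 + sqrt(2)*sqrt(2))*(12*I*sqrt(3)) = (6 + 2)*(12*I*sqrt(3)) = 8*(12*I*sqrt(3)) = 96*I*sqrt(3)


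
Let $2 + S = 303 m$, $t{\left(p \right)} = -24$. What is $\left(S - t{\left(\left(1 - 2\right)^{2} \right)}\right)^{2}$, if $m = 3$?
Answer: $866761$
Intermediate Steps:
$S = 907$ ($S = -2 + 303 \cdot 3 = -2 + 909 = 907$)
$\left(S - t{\left(\left(1 - 2\right)^{2} \right)}\right)^{2} = \left(907 - -24\right)^{2} = \left(907 + 24\right)^{2} = 931^{2} = 866761$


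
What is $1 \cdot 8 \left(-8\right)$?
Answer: $-64$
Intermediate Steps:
$1 \cdot 8 \left(-8\right) = 8 \left(-8\right) = -64$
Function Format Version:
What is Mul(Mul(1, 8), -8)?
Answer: -64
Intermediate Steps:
Mul(Mul(1, 8), -8) = Mul(8, -8) = -64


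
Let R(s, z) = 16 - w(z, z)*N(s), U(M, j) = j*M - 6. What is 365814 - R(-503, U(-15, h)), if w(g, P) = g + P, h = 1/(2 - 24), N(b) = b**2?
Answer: -25578275/11 ≈ -2.3253e+6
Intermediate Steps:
h = -1/22 (h = 1/(-22) = -1/22 ≈ -0.045455)
w(g, P) = P + g
U(M, j) = -6 + M*j (U(M, j) = M*j - 6 = -6 + M*j)
R(s, z) = 16 - 2*z*s**2 (R(s, z) = 16 - (z + z)*s**2 = 16 - 2*z*s**2)
365814 - R(-503, U(-15, h)) = 365814 - (16 - 2*(-6 - 15*(-1/22))*(-503)**2) = 365814 - (16 - 2*(-6 + 15/22)*253009) = 365814 - (16 - 2*(-117/22)*253009) = 365814 - (16 + 29602053/11) = 365814 - 1*29602229/11 = 365814 - 29602229/11 = -25578275/11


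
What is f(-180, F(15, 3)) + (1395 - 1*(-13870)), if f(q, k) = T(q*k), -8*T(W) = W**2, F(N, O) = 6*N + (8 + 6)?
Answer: -43789535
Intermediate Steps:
F(N, O) = 14 + 6*N (F(N, O) = 6*N + 14 = 14 + 6*N)
T(W) = -W**2/8
f(q, k) = -k**2*q**2/8
f(-180, F(15, 3)) + (1395 - 1*(-13870)) = -1/8*(14 + 6*15)**2*(-180)**2 + (1395 - 1*(-13870)) = -1/8*(14 + 90)**2*32400 + (1395 + 13870) = -1/8*104**2*32400 + 15265 = -1/8*10816*32400 + 15265 = -43804800 + 15265 = -43789535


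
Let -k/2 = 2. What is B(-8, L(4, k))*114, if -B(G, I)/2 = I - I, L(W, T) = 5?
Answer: 0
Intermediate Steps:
k = -4 (k = -2*2 = -4)
B(G, I) = 0 (B(G, I) = -2*(I - I) = -2*0 = 0)
B(-8, L(4, k))*114 = 0*114 = 0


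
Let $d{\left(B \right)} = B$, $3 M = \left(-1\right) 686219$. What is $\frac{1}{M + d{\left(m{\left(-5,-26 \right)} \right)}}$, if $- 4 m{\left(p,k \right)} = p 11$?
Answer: $- \frac{12}{2744711} \approx -4.372 \cdot 10^{-6}$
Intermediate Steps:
$M = - \frac{686219}{3}$ ($M = \frac{\left(-1\right) 686219}{3} = \frac{1}{3} \left(-686219\right) = - \frac{686219}{3} \approx -2.2874 \cdot 10^{5}$)
$m{\left(p,k \right)} = - \frac{11 p}{4}$ ($m{\left(p,k \right)} = - \frac{p 11}{4} = - \frac{11 p}{4}$)
$\frac{1}{M + d{\left(m{\left(-5,-26 \right)} \right)}} = \frac{1}{- \frac{686219}{3} - - \frac{55}{4}} = \frac{1}{- \frac{686219}{3} + \frac{55}{4}} = \frac{1}{- \frac{2744711}{12}} = - \frac{12}{2744711}$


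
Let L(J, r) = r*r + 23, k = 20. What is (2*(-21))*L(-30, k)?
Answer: -17766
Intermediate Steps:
L(J, r) = 23 + r**2 (L(J, r) = r**2 + 23 = 23 + r**2)
(2*(-21))*L(-30, k) = (2*(-21))*(23 + 20**2) = -42*(23 + 400) = -42*423 = -17766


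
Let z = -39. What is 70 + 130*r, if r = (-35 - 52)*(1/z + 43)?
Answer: -485970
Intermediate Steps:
r = -48604/13 (r = (-35 - 52)*(1/(-39) + 43) = -87*(-1/39 + 43) = -87*1676/39 = -48604/13 ≈ -3738.8)
70 + 130*r = 70 + 130*(-48604/13) = 70 - 486040 = -485970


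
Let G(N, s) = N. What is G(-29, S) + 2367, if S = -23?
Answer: 2338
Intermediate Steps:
G(-29, S) + 2367 = -29 + 2367 = 2338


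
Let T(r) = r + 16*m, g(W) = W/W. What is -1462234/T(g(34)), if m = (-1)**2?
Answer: -1462234/17 ≈ -86014.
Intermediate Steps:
g(W) = 1
m = 1
T(r) = 16 + r (T(r) = r + 16*1 = r + 16 = 16 + r)
-1462234/T(g(34)) = -1462234/(16 + 1) = -1462234/17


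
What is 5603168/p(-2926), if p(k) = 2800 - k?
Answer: 2801584/2863 ≈ 978.55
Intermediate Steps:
5603168/p(-2926) = 5603168/(2800 - 1*(-2926)) = 5603168/(2800 + 2926) = 5603168/5726 = 5603168*(1/5726) = 2801584/2863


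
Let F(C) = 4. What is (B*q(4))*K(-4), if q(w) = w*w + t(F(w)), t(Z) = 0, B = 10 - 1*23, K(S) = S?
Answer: 832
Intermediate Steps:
B = -13 (B = 10 - 23 = -13)
q(w) = w² (q(w) = w*w + 0 = w² + 0 = w²)
(B*q(4))*K(-4) = -13*4²*(-4) = -13*16*(-4) = -208*(-4) = 832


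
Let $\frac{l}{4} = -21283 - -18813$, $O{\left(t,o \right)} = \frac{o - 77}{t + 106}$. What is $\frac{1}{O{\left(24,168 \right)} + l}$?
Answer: $- \frac{10}{98793} \approx -0.00010122$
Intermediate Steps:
$O{\left(t,o \right)} = \frac{-77 + o}{106 + t}$
$l = -9880$ ($l = 4 \left(-21283 - -18813\right) = 4 \left(-21283 + 18813\right) = 4 \left(-2470\right) = -9880$)
$\frac{1}{O{\left(24,168 \right)} + l} = \frac{1}{\frac{-77 + 168}{106 + 24} - 9880} = \frac{1}{\frac{1}{130} \cdot 91 - 9880} = \frac{1}{\frac{7}{10} - 9880} = \frac{1}{- \frac{98793}{10}} = - \frac{10}{98793}$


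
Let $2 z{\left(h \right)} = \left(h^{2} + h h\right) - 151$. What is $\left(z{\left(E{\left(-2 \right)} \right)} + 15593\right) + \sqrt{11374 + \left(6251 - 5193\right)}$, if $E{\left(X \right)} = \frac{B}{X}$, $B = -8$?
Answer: $\frac{31067}{2} + 4 \sqrt{777} \approx 15645.0$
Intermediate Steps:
$E{\left(X \right)} = - \frac{8}{X}$
$z{\left(h \right)} = - \frac{151}{2} + h^{2}$ ($z{\left(h \right)} = \frac{\left(h^{2} + h h\right) - 151}{2} = \frac{\left(h^{2} + h^{2}\right) - 151}{2} = \frac{2 h^{2} - 151}{2} = \frac{-151 + 2 h^{2}}{2} = - \frac{151}{2} + h^{2}$)
$\left(z{\left(E{\left(-2 \right)} \right)} + 15593\right) + \sqrt{11374 + \left(6251 - 5193\right)} = \left(\left(- \frac{151}{2} + \left(- \frac{8}{-2}\right)^{2}\right) + 15593\right) + \sqrt{11374 + \left(6251 - 5193\right)} = \left(\left(- \frac{151}{2} + \left(\left(-8\right) \left(- \frac{1}{2}\right)\right)^{2}\right) + 15593\right) + \sqrt{11374 + \left(6251 - 5193\right)} = \left(\left(- \frac{151}{2} + 4^{2}\right) + 15593\right) + \sqrt{11374 + 1058} = \left(\left(- \frac{151}{2} + 16\right) + 15593\right) + \sqrt{12432} = \left(- \frac{119}{2} + 15593\right) + 4 \sqrt{777} = \frac{31067}{2} + 4 \sqrt{777}$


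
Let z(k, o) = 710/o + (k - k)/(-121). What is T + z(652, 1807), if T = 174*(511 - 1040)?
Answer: -166326412/1807 ≈ -92046.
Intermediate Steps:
z(k, o) = 710/o (z(k, o) = 710/o + 0*(-1/121) = 710/o + 0 = 710/o)
T = -92046 (T = 174*(-529) = -92046)
T + z(652, 1807) = -92046 + 710/1807 = -166326412/1807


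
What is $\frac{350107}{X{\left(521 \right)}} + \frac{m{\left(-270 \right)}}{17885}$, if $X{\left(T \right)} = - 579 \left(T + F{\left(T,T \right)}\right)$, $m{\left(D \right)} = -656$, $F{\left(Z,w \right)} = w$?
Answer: $- \frac{6657440303}{10790342430} \approx -0.61698$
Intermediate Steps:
$X{\left(T \right)} = - 1158 T$ ($X{\left(T \right)} = - 579 \left(T + T\right) = - 579 \cdot 2 T = - 1158 T$)
$\frac{350107}{X{\left(521 \right)}} + \frac{m{\left(-270 \right)}}{17885} = \frac{350107}{\left(-1158\right) 521} - \frac{656}{17885} = \frac{350107}{-603318} - \frac{656}{17885} = 350107 \left(- \frac{1}{603318}\right) - \frac{656}{17885} = - \frac{350107}{603318} - \frac{656}{17885} = - \frac{6657440303}{10790342430}$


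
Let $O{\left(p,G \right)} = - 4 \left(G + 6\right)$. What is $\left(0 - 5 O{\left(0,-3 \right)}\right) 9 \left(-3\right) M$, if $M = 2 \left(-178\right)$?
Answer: $576720$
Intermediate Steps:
$O{\left(p,G \right)} = -24 - 4 G$ ($O{\left(p,G \right)} = - 4 \left(6 + G\right) = -24 - 4 G$)
$M = -356$
$\left(0 - 5 O{\left(0,-3 \right)}\right) 9 \left(-3\right) M = \left(0 - 5 \left(-24 - -12\right)\right) 9 \left(-3\right) \left(-356\right) = \left(0 - 5 \left(-24 + 12\right)\right) 9 \left(-3\right) \left(-356\right) = \left(0 - -60\right) 9 \left(-3\right) \left(-356\right) = \left(0 + 60\right) 9 \left(-3\right) \left(-356\right) = 60 \cdot 9 \left(-3\right) \left(-356\right) = 540 \left(-3\right) \left(-356\right) = \left(-1620\right) \left(-356\right) = 576720$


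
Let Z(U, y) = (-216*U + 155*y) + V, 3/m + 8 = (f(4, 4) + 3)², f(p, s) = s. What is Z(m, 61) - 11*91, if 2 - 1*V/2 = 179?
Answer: 331452/41 ≈ 8084.2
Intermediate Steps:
V = -354 (V = 4 - 2*179 = 4 - 358 = -354)
m = 3/41 (m = 3/(-8 + (4 + 3)²) = 3/(-8 + 7²) = 3/(-8 + 49) = 3/41 ≈ 0.073171)
Z(U, y) = -354 - 216*U + 155*y (Z(U, y) = (-216*U + 155*y) - 354 = -354 - 216*U + 155*y)
Z(m, 61) - 11*91 = (-354 - 216*3/41 + 155*61) - 11*91 = (-354 - 648/41 + 9455) - 1*1001 = 372493/41 - 1001 = 331452/41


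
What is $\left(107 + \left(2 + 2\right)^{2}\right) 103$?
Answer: $12669$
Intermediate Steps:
$\left(107 + \left(2 + 2\right)^{2}\right) 103 = \left(107 + 4^{2}\right) 103 = \left(107 + 16\right) 103 = 123 \cdot 103 = 12669$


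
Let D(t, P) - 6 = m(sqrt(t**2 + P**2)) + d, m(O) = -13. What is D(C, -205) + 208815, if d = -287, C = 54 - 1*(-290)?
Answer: 208521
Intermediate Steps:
C = 344 (C = 54 + 290 = 344)
D(t, P) = -294 (D(t, P) = 6 + (-13 - 287) = 6 - 300 = -294)
D(C, -205) + 208815 = -294 + 208815 = 208521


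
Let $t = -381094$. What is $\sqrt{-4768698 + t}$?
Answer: $4 i \sqrt{321862} \approx 2269.3 i$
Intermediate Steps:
$\sqrt{-4768698 + t} = \sqrt{-4768698 - 381094} = \sqrt{-5149792} = 4 i \sqrt{321862}$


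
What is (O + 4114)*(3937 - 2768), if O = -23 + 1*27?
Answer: 4813942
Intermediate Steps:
O = 4 (O = -23 + 27 = 4)
(O + 4114)*(3937 - 2768) = (4 + 4114)*(3937 - 2768) = 4118*1169 = 4813942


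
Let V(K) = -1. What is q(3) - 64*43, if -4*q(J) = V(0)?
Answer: -11007/4 ≈ -2751.8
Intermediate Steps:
q(J) = 1/4 (q(J) = -1/4*(-1) = 1/4)
q(3) - 64*43 = 1/4 - 64*43 = 1/4 - 2752 = -11007/4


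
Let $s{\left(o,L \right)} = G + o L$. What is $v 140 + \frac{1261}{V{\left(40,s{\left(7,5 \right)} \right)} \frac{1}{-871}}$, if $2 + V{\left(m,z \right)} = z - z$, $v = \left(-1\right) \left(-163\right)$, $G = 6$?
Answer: $\frac{1143971}{2} \approx 5.7199 \cdot 10^{5}$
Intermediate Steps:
$v = 163$
$s{\left(o,L \right)} = 6 + L o$ ($s{\left(o,L \right)} = 6 + o L = 6 + L o$)
$V{\left(m,z \right)} = -2$ ($V{\left(m,z \right)} = -2 + \left(z - z\right) = -2 + 0 = -2$)
$v 140 + \frac{1261}{V{\left(40,s{\left(7,5 \right)} \right)} \frac{1}{-871}} = 163 \cdot 140 + \frac{1261}{\left(-2\right) \frac{1}{-871}} = 22820 + \frac{1261}{\left(-2\right) \left(- \frac{1}{871}\right)} = 22820 + \frac{1261}{\frac{2}{871}} = 22820 + 1261 \cdot \frac{871}{2} = 22820 + \frac{1098331}{2} = \frac{1143971}{2}$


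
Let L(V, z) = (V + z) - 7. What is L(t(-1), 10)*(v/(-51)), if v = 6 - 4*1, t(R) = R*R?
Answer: -8/51 ≈ -0.15686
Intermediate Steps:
t(R) = R²
v = 2 (v = 6 - 4 = 2)
L(V, z) = -7 + V + z
L(t(-1), 10)*(v/(-51)) = (-7 + (-1)² + 10)*(2/(-51)) = (-7 + 1 + 10)*(2*(-1/51)) = 4*(-2/51) = -8/51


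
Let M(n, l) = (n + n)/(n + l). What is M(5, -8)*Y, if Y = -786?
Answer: 2620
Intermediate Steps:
M(n, l) = 2*n/(l + n) (M(n, l) = (2*n)/(l + n) = 2*n/(l + n))
M(5, -8)*Y = (2*5/(-8 + 5))*(-786) = (2*5/(-3))*(-786) = (2*5*(-1/3))*(-786) = -10/3*(-786) = 2620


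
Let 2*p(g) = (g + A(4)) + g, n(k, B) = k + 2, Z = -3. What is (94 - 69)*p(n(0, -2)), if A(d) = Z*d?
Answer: -100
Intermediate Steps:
n(k, B) = 2 + k
A(d) = -3*d
p(g) = -6 + g (p(g) = ((g - 3*4) + g)/2 = ((g - 12) + g)/2 = ((-12 + g) + g)/2 = (-12 + 2*g)/2 = -6 + g)
(94 - 69)*p(n(0, -2)) = (94 - 69)*(-6 + (2 + 0)) = 25*(-6 + 2) = 25*(-4) = -100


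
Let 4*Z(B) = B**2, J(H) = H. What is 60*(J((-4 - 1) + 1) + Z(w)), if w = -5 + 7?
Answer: -180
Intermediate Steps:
w = 2
Z(B) = B**2/4
60*(J((-4 - 1) + 1) + Z(w)) = 60*(((-4 - 1) + 1) + (1/4)*2**2) = 60*((-5 + 1) + (1/4)*4) = 60*(-4 + 1) = 60*(-3) = -180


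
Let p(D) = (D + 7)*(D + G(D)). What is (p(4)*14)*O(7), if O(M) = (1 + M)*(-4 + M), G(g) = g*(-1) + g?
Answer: 14784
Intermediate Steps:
G(g) = 0 (G(g) = -g + g = 0)
p(D) = D*(7 + D) (p(D) = (D + 7)*(D + 0) = (7 + D)*D = D*(7 + D))
(p(4)*14)*O(7) = ((4*(7 + 4))*14)*(-4 + 7² - 3*7) = ((4*11)*14)*(-4 + 49 - 21) = (44*14)*24 = 616*24 = 14784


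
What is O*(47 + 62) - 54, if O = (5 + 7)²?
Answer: 15642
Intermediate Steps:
O = 144 (O = 12² = 144)
O*(47 + 62) - 54 = 144*(47 + 62) - 54 = 144*109 - 54 = 15696 - 54 = 15642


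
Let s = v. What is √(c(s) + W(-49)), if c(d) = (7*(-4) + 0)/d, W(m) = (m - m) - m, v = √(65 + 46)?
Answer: √(603729 - 3108*√111)/111 ≈ 6.8075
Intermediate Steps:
v = √111 ≈ 10.536
s = √111 ≈ 10.536
W(m) = -m (W(m) = 0 - m = -m)
c(d) = -28/d (c(d) = (-28 + 0)/d = -28/d)
√(c(s) + W(-49)) = √(-28*√111/111 - 1*(-49)) = √(-28*√111/111 + 49) = √(49 - 28*√111/111)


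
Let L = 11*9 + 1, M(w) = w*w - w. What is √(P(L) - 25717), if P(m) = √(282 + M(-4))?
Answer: √(-25717 + √302) ≈ 160.31*I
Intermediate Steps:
M(w) = w² - w
L = 100 (L = 99 + 1 = 100)
P(m) = √302 (P(m) = √(282 - 4*(-1 - 4)) = √(282 - 4*(-5)) = √(282 + 20) = √302)
√(P(L) - 25717) = √(√302 - 25717) = √(-25717 + √302)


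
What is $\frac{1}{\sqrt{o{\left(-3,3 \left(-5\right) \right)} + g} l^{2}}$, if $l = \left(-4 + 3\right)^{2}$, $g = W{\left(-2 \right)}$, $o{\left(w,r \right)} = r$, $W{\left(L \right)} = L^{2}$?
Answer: $- \frac{i \sqrt{11}}{11} \approx - 0.30151 i$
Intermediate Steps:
$g = 4$ ($g = \left(-2\right)^{2} = 4$)
$l = 1$ ($l = \left(-1\right)^{2} = 1$)
$\frac{1}{\sqrt{o{\left(-3,3 \left(-5\right) \right)} + g} l^{2}} = \frac{1}{\sqrt{3 \left(-5\right) + 4} \cdot 1^{2}} = \frac{1}{\sqrt{-15 + 4} \cdot 1} = \frac{1}{\sqrt{-11} \cdot 1} = \frac{1}{i \sqrt{11} \cdot 1} = \frac{1}{i \sqrt{11}} = - \frac{i \sqrt{11}}{11}$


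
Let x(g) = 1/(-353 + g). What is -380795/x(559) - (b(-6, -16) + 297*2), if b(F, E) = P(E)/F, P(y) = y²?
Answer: -235332964/3 ≈ -7.8444e+7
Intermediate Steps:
b(F, E) = E²/F
-380795/x(559) - (b(-6, -16) + 297*2) = -380795/(1/(-353 + 559)) - ((-16)²/(-6) + 297*2) = -380795/(1/206) - (256*(-⅙) + 594) = -380795/1/206 - (-128/3 + 594) = -380795*206 - 1*1654/3 = -78443770 - 1654/3 = -235332964/3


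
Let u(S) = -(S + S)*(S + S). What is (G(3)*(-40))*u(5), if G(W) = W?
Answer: 12000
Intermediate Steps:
u(S) = -4*S² (u(S) = -2*S*2*S = -4*S²)
(G(3)*(-40))*u(5) = (3*(-40))*(-4*5²) = -(-480)*25 = -120*(-100) = 12000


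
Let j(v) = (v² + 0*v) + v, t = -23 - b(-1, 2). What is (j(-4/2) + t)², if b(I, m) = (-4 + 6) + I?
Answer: 484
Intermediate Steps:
b(I, m) = 2 + I
t = -24 (t = -23 - (2 - 1) = -23 - 1*1 = -23 - 1 = -24)
j(v) = v + v² (j(v) = (v² + 0) + v = v² + v = v + v²)
(j(-4/2) + t)² = ((-4/2)*(1 - 4/2) - 24)² = ((-4*½)*(1 - 4*½) - 24)² = (-2*(1 - 2) - 24)² = (-2*(-1) - 24)² = (2 - 24)² = (-22)² = 484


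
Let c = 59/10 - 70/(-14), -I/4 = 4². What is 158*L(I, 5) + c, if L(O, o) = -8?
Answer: -12531/10 ≈ -1253.1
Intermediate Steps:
I = -64 (I = -4*4² = -4*16 = -64)
c = 109/10 (c = 59*(⅒) - 70*(-1/14) = 59/10 + 5 = 109/10 ≈ 10.900)
158*L(I, 5) + c = 158*(-8) + 109/10 = -1264 + 109/10 = -12531/10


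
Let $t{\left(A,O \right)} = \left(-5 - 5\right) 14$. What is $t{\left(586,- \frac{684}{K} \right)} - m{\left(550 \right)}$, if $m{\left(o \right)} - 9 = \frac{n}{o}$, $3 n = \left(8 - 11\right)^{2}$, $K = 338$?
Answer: $- \frac{81953}{550} \approx -149.01$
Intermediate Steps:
$t{\left(A,O \right)} = -140$ ($t{\left(A,O \right)} = \left(-10\right) 14 = -140$)
$n = 3$ ($n = \frac{\left(8 - 11\right)^{2}}{3} = \frac{\left(-3\right)^{2}}{3} = \frac{1}{3} \cdot 9 = 3$)
$m{\left(o \right)} = 9 + \frac{3}{o}$
$t{\left(586,- \frac{684}{K} \right)} - m{\left(550 \right)} = -140 - \left(9 + \frac{3}{550}\right) = -140 - \frac{4953}{550} = - \frac{81953}{550}$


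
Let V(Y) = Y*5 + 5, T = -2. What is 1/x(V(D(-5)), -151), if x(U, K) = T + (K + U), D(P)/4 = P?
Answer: -1/248 ≈ -0.0040323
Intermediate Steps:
D(P) = 4*P
V(Y) = 5 + 5*Y (V(Y) = 5*Y + 5 = 5 + 5*Y)
x(U, K) = -2 + K + U (x(U, K) = -2 + (K + U) = -2 + K + U)
1/x(V(D(-5)), -151) = 1/(-2 - 151 + (5 + 5*(4*(-5)))) = 1/(-2 - 151 + (5 + 5*(-20))) = 1/(-2 - 151 + (5 - 100)) = 1/(-2 - 151 - 95) = 1/(-248) = -1/248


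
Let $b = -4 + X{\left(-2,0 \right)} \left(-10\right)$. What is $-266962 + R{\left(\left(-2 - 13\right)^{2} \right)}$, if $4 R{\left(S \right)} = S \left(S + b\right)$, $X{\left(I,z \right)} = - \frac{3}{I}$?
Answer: $- \frac{510749}{2} \approx -2.5537 \cdot 10^{5}$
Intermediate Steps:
$b = -19$ ($b = -4 + - \frac{3}{-2} \left(-10\right) = -4 + \left(-3\right) \left(- \frac{1}{2}\right) \left(-10\right) = -4 + \frac{3}{2} \left(-10\right) = -4 - 15 = -19$)
$R{\left(S \right)} = \frac{S \left(-19 + S\right)}{4}$ ($R{\left(S \right)} = \frac{S \left(S - 19\right)}{4} = \frac{S \left(-19 + S\right)}{4}$)
$-266962 + R{\left(\left(-2 - 13\right)^{2} \right)} = -266962 + \frac{\left(-2 - 13\right)^{2} \left(-19 + \left(-2 - 13\right)^{2}\right)}{4} = -266962 + \frac{\left(-15\right)^{2} \left(-19 + \left(-15\right)^{2}\right)}{4} = -266962 + \frac{1}{4} \cdot 225 \left(-19 + 225\right) = -266962 + \frac{1}{4} \cdot 225 \cdot 206 = -266962 + \frac{23175}{2} = - \frac{510749}{2}$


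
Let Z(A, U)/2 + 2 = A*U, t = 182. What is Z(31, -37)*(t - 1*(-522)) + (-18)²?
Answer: -1617468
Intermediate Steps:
Z(A, U) = -4 + 2*A*U (Z(A, U) = -4 + 2*(A*U) = -4 + 2*A*U)
Z(31, -37)*(t - 1*(-522)) + (-18)² = (-4 + 2*31*(-37))*(182 - 1*(-522)) + (-18)² = (-4 - 2294)*(182 + 522) + 324 = -2298*704 + 324 = -1617792 + 324 = -1617468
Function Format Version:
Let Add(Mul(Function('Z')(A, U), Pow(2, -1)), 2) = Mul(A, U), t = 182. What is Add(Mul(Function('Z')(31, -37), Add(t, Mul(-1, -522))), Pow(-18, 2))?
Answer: -1617468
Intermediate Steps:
Function('Z')(A, U) = Add(-4, Mul(2, A, U)) (Function('Z')(A, U) = Add(-4, Mul(2, Mul(A, U))) = Add(-4, Mul(2, A, U)))
Add(Mul(Function('Z')(31, -37), Add(t, Mul(-1, -522))), Pow(-18, 2)) = Add(Mul(Add(-4, Mul(2, 31, -37)), Add(182, Mul(-1, -522))), Pow(-18, 2)) = Add(Mul(Add(-4, -2294), Add(182, 522)), 324) = Add(Mul(-2298, 704), 324) = Add(-1617792, 324) = -1617468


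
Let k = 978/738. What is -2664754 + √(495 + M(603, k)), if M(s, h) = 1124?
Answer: -2664754 + √1619 ≈ -2.6647e+6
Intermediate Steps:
k = 163/123 (k = 978*(1/738) = 163/123 ≈ 1.3252)
-2664754 + √(495 + M(603, k)) = -2664754 + √(495 + 1124) = -2664754 + √1619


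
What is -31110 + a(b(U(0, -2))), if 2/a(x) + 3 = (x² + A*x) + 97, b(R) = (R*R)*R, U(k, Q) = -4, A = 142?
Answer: -76188391/2449 ≈ -31110.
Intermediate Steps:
b(R) = R³ (b(R) = R²*R = R³)
a(x) = 2/(94 + x² + 142*x) (a(x) = 2/(-3 + ((x² + 142*x) + 97)) = 2/(-3 + (97 + x² + 142*x)) = 2/(94 + x² + 142*x))
-31110 + a(b(U(0, -2))) = -31110 + 2/(94 + ((-4)³)² + 142*(-4)³) = -31110 + 2/(94 + (-64)² + 142*(-64)) = -31110 + 2/(94 + 4096 - 9088) = -31110 + 2/(-4898) = -31110 + 2*(-1/4898) = -31110 - 1/2449 = -76188391/2449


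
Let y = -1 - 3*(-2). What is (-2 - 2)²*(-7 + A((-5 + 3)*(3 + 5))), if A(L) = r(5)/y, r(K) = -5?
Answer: -128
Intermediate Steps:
y = 5 (y = -1 + 6 = 5)
A(L) = -1 (A(L) = -5/5 = -5*⅕ = -1)
(-2 - 2)²*(-7 + A((-5 + 3)*(3 + 5))) = (-2 - 2)²*(-7 - 1) = (-4)²*(-8) = 16*(-8) = -128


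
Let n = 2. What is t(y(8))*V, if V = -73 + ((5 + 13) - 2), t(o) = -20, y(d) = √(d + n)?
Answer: 1140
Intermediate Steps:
y(d) = √(2 + d) (y(d) = √(d + 2) = √(2 + d))
V = -57 (V = -73 + (18 - 2) = -73 + 16 = -57)
t(y(8))*V = -20*(-57) = 1140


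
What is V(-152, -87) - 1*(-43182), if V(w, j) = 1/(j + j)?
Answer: 7513667/174 ≈ 43182.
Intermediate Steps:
V(w, j) = 1/(2*j)
V(-152, -87) - 1*(-43182) = (1/2)/(-87) - 1*(-43182) = (1/2)*(-1/87) + 43182 = -1/174 + 43182 = 7513667/174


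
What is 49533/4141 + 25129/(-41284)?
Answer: 1940861183/170957044 ≈ 11.353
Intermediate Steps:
49533/4141 + 25129/(-41284) = 49533*(1/4141) + 25129*(-1/41284) = 49533/4141 - 25129/41284 = 1940861183/170957044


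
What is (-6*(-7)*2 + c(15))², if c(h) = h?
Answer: 9801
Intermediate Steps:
(-6*(-7)*2 + c(15))² = (-6*(-7)*2 + 15)² = (42*2 + 15)² = (84 + 15)² = 99² = 9801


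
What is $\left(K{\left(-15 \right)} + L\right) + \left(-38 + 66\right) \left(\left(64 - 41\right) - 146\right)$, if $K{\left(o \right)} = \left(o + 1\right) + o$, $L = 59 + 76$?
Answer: $-3338$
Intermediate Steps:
$L = 135$
$K{\left(o \right)} = 1 + 2 o$ ($K{\left(o \right)} = \left(1 + o\right) + o = 1 + 2 o$)
$\left(K{\left(-15 \right)} + L\right) + \left(-38 + 66\right) \left(\left(64 - 41\right) - 146\right) = \left(\left(1 + 2 \left(-15\right)\right) + 135\right) + \left(-38 + 66\right) \left(\left(64 - 41\right) - 146\right) = \left(\left(1 - 30\right) + 135\right) + 28 \left(23 - 146\right) = \left(-29 + 135\right) + 28 \left(-123\right) = 106 - 3444 = -3338$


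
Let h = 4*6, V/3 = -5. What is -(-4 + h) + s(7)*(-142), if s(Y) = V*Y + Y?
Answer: 13896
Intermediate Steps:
V = -15 (V = 3*(-5) = -15)
h = 24
s(Y) = -14*Y (s(Y) = -15*Y + Y = -14*Y)
-(-4 + h) + s(7)*(-142) = -(-4 + 24) - 14*7*(-142) = -1*20 - 98*(-142) = -20 + 13916 = 13896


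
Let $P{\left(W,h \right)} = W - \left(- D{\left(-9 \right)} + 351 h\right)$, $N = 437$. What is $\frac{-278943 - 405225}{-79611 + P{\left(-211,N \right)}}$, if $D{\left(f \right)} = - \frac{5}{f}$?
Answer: $\frac{1539378}{524719} \approx 2.9337$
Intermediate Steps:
$P{\left(W,h \right)} = \frac{5}{9} + W - 351 h$ ($P{\left(W,h \right)} = W - \left(- \frac{5}{9} + 351 h\right) = \frac{5}{9} + W - 351 h$)
$\frac{-278943 - 405225}{-79611 + P{\left(-211,N \right)}} = \frac{-278943 - 405225}{-79611 - \frac{1382377}{9}} = - \frac{684168}{-79611 - \frac{1382377}{9}} = - \frac{684168}{- \frac{2098876}{9}} = \left(-684168\right) \left(- \frac{9}{2098876}\right) = \frac{1539378}{524719}$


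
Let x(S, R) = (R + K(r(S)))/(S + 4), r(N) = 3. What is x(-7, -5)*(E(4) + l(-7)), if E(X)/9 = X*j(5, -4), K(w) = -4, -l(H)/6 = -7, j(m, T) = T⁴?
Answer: 27774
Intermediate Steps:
l(H) = 42 (l(H) = -6*(-7) = 42)
x(S, R) = (-4 + R)/(4 + S) (x(S, R) = (R - 4)/(S + 4) = (-4 + R)/(4 + S))
E(X) = 2304*X (E(X) = 9*(X*(-4)⁴) = 9*(X*256) = 9*(256*X) = 2304*X)
x(-7, -5)*(E(4) + l(-7)) = ((-4 - 5)/(4 - 7))*(2304*4 + 42) = (-9/(-3))*(9216 + 42) = -⅓*(-9)*9258 = 3*9258 = 27774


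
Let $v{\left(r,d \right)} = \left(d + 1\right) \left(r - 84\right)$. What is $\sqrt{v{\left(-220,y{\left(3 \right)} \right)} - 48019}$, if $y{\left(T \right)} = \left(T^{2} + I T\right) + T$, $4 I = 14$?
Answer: $i \sqrt{55163} \approx 234.87 i$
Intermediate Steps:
$I = \frac{7}{2}$ ($I = \frac{1}{4} \cdot 14 = \frac{7}{2} \approx 3.5$)
$y{\left(T \right)} = T^{2} + \frac{9 T}{2}$ ($y{\left(T \right)} = \left(T^{2} + \frac{7 T}{2}\right) + T = T^{2} + \frac{9 T}{2}$)
$v{\left(r,d \right)} = \left(1 + d\right) \left(-84 + r\right)$
$\sqrt{v{\left(-220,y{\left(3 \right)} \right)} - 48019} = \sqrt{\left(-84 - 220 - 84 \cdot \frac{1}{2} \cdot 3 \left(9 + 2 \cdot 3\right) + \frac{1}{2} \cdot 3 \left(9 + 2 \cdot 3\right) \left(-220\right)\right) - 48019} = \sqrt{\left(-84 - 220 - 84 \cdot \frac{1}{2} \cdot 3 \left(9 + 6\right) + \frac{1}{2} \cdot 3 \left(9 + 6\right) \left(-220\right)\right) - 48019} = \sqrt{\left(-84 - 220 - 84 \cdot \frac{1}{2} \cdot 3 \cdot 15 + \frac{1}{2} \cdot 3 \cdot 15 \left(-220\right)\right) - 48019} = \sqrt{\left(-84 - 220 - 1890 + \frac{45}{2} \left(-220\right)\right) - 48019} = \sqrt{\left(-84 - 220 - 1890 - 4950\right) - 48019} = \sqrt{-7144 - 48019} = \sqrt{-55163} = i \sqrt{55163}$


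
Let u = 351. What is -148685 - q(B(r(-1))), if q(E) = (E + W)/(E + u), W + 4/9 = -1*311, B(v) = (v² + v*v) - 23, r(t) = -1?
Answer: -20072339/135 ≈ -1.4868e+5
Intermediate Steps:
B(v) = -23 + 2*v² (B(v) = (v² + v²) - 23 = 2*v² - 23 = -23 + 2*v²)
W = -2803/9 (W = -4/9 - 1*311 = -4/9 - 311 = -2803/9 ≈ -311.44)
q(E) = (-2803/9 + E)/(351 + E) (q(E) = (E - 2803/9)/(E + 351) = (-2803/9 + E)/(351 + E))
-148685 - q(B(r(-1))) = -148685 - (-2803/9 + (-23 + 2*(-1)²))/(351 + (-23 + 2*(-1)²)) = -148685 - (-2803/9 + (-23 + 2*1))/(351 + (-23 + 2*1)) = -148685 - (-2803/9 + (-23 + 2))/(351 + (-23 + 2)) = -148685 - (-2803/9 - 21)/(351 - 21) = -148685 - (-2992)/(330*9) = -148685 - 1*(-136/135) = -148685 + 136/135 = -20072339/135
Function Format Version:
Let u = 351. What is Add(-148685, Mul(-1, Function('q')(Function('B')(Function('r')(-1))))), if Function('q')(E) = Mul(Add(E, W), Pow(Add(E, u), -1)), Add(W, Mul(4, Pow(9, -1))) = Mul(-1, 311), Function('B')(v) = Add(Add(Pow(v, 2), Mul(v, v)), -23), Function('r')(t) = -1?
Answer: Rational(-20072339, 135) ≈ -1.4868e+5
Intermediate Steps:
Function('B')(v) = Add(-23, Mul(2, Pow(v, 2))) (Function('B')(v) = Add(Add(Pow(v, 2), Pow(v, 2)), -23) = Add(Mul(2, Pow(v, 2)), -23) = Add(-23, Mul(2, Pow(v, 2))))
W = Rational(-2803, 9) (W = Add(Rational(-4, 9), Mul(-1, 311)) = Add(Rational(-4, 9), -311) = Rational(-2803, 9) ≈ -311.44)
Function('q')(E) = Mul(Pow(Add(351, E), -1), Add(Rational(-2803, 9), E)) (Function('q')(E) = Mul(Add(E, Rational(-2803, 9)), Pow(Add(E, 351), -1)) = Mul(Add(Rational(-2803, 9), E), Pow(Add(351, E), -1)) = Mul(Pow(Add(351, E), -1), Add(Rational(-2803, 9), E)))
Add(-148685, Mul(-1, Function('q')(Function('B')(Function('r')(-1))))) = Add(-148685, Mul(-1, Mul(Pow(Add(351, Add(-23, Mul(2, Pow(-1, 2)))), -1), Add(Rational(-2803, 9), Add(-23, Mul(2, Pow(-1, 2))))))) = Add(-148685, Mul(-1, Mul(Pow(Add(351, Add(-23, Mul(2, 1))), -1), Add(Rational(-2803, 9), Add(-23, Mul(2, 1)))))) = Add(-148685, Mul(-1, Mul(Pow(Add(351, Add(-23, 2)), -1), Add(Rational(-2803, 9), Add(-23, 2))))) = Add(-148685, Mul(-1, Mul(Pow(Add(351, -21), -1), Add(Rational(-2803, 9), -21)))) = Add(-148685, Mul(-1, Mul(Pow(330, -1), Rational(-2992, 9)))) = Add(-148685, Mul(-1, Mul(Rational(1, 330), Rational(-2992, 9)))) = Add(-148685, Mul(-1, Rational(-136, 135))) = Add(-148685, Rational(136, 135)) = Rational(-20072339, 135)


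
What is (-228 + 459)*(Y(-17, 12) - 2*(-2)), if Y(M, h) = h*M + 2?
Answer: -45738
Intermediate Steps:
Y(M, h) = 2 + M*h (Y(M, h) = M*h + 2 = 2 + M*h)
(-228 + 459)*(Y(-17, 12) - 2*(-2)) = (-228 + 459)*((2 - 17*12) - 2*(-2)) = 231*((2 - 204) + 4) = 231*(-202 + 4) = 231*(-198) = -45738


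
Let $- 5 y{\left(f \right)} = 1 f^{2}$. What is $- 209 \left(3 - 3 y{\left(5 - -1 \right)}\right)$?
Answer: $- \frac{25707}{5} \approx -5141.4$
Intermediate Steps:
$y{\left(f \right)} = - \frac{f^{2}}{5}$ ($y{\left(f \right)} = - \frac{1 f^{2}}{5} = - \frac{f^{2}}{5}$)
$- 209 \left(3 - 3 y{\left(5 - -1 \right)}\right) = - 209 \left(3 - 3 \left(- \frac{\left(5 - -1\right)^{2}}{5}\right)\right) = - 209 \left(3 - 3 \left(- \frac{\left(5 + 1\right)^{2}}{5}\right)\right) = - 209 \left(3 - 3 \left(- \frac{6^{2}}{5}\right)\right) = - 209 \left(3 - 3 \left(\left(- \frac{1}{5}\right) 36\right)\right) = - 209 \left(3 - - \frac{108}{5}\right) = - 209 \left(3 + \frac{108}{5}\right) = \left(-209\right) \frac{123}{5} = - \frac{25707}{5}$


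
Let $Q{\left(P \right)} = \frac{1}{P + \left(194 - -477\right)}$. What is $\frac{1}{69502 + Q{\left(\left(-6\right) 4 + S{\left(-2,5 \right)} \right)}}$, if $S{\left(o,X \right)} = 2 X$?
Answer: $\frac{657}{45662815} \approx 1.4388 \cdot 10^{-5}$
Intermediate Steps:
$Q{\left(P \right)} = \frac{1}{671 + P}$ ($Q{\left(P \right)} = \frac{1}{P + \left(194 + 477\right)} = \frac{1}{P + 671} = \frac{1}{671 + P}$)
$\frac{1}{69502 + Q{\left(\left(-6\right) 4 + S{\left(-2,5 \right)} \right)}} = \frac{1}{69502 + \frac{1}{671 + \left(\left(-6\right) 4 + 2 \cdot 5\right)}} = \frac{1}{69502 + \frac{1}{671 + \left(-24 + 10\right)}} = \frac{1}{69502 + \frac{1}{671 - 14}} = \frac{1}{69502 + \frac{1}{657}} = \frac{1}{\frac{45662815}{657}} = \frac{657}{45662815}$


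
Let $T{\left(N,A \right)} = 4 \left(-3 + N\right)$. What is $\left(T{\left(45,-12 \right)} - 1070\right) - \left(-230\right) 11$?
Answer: $1628$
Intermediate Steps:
$T{\left(N,A \right)} = -12 + 4 N$
$\left(T{\left(45,-12 \right)} - 1070\right) - \left(-230\right) 11 = \left(\left(-12 + 4 \cdot 45\right) - 1070\right) - \left(-230\right) 11 = \left(\left(-12 + 180\right) - 1070\right) - -2530 = \left(168 - 1070\right) + 2530 = -902 + 2530 = 1628$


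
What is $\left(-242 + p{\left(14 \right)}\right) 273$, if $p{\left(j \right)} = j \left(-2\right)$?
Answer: $-73710$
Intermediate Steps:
$p{\left(j \right)} = - 2 j$
$\left(-242 + p{\left(14 \right)}\right) 273 = \left(-242 - 28\right) 273 = \left(-270\right) 273 = -73710$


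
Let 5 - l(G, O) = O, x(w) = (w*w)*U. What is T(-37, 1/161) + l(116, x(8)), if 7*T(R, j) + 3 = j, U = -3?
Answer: 221537/1127 ≈ 196.57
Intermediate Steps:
x(w) = -3*w² (x(w) = (w*w)*(-3) = w²*(-3) = -3*w²)
l(G, O) = 5 - O
T(R, j) = -3/7 + j/7
T(-37, 1/161) + l(116, x(8)) = (-3/7 + (⅐)/161) + (5 - (-3)*8²) = (-3/7 + (⅐)*(1/161)) + (5 - (-3)*64) = (-3/7 + 1/1127) + (5 - 1*(-192)) = -482/1127 + (5 + 192) = -482/1127 + 197 = 221537/1127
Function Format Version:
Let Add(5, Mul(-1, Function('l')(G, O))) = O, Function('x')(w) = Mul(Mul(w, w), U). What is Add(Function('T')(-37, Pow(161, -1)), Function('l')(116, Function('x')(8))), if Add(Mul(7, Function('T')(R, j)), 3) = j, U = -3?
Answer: Rational(221537, 1127) ≈ 196.57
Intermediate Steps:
Function('x')(w) = Mul(-3, Pow(w, 2)) (Function('x')(w) = Mul(Mul(w, w), -3) = Mul(Pow(w, 2), -3) = Mul(-3, Pow(w, 2)))
Function('l')(G, O) = Add(5, Mul(-1, O))
Function('T')(R, j) = Add(Rational(-3, 7), Mul(Rational(1, 7), j))
Add(Function('T')(-37, Pow(161, -1)), Function('l')(116, Function('x')(8))) = Add(Add(Rational(-3, 7), Mul(Rational(1, 7), Pow(161, -1))), Add(5, Mul(-1, Mul(-3, Pow(8, 2))))) = Add(Add(Rational(-3, 7), Mul(Rational(1, 7), Rational(1, 161))), Add(5, Mul(-1, Mul(-3, 64)))) = Add(Add(Rational(-3, 7), Rational(1, 1127)), Add(5, Mul(-1, -192))) = Add(Rational(-482, 1127), Add(5, 192)) = Add(Rational(-482, 1127), 197) = Rational(221537, 1127)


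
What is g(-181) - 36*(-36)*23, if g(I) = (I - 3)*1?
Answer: 29624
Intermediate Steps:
g(I) = -3 + I (g(I) = (-3 + I)*1 = -3 + I)
g(-181) - 36*(-36)*23 = (-3 - 181) - 36*(-36)*23 = -184 + 1296*23 = -184 + 29808 = 29624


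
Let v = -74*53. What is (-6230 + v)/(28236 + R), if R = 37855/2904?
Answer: -29481408/82035199 ≈ -0.35938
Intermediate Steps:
R = 37855/2904 (R = 37855*(1/2904) = 37855/2904 ≈ 13.035)
v = -3922
(-6230 + v)/(28236 + R) = (-6230 - 3922)/(28236 + 37855/2904) = -10152/82035199/2904 = -10152*2904/82035199 = -29481408/82035199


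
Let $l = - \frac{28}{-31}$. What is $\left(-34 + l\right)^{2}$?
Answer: $\frac{1052676}{961} \approx 1095.4$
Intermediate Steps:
$l = \frac{28}{31}$ ($l = \left(-28\right) \left(- \frac{1}{31}\right) = \frac{28}{31} \approx 0.90323$)
$\left(-34 + l\right)^{2} = \left(-34 + \frac{28}{31}\right)^{2} = \left(- \frac{1026}{31}\right)^{2} = \frac{1052676}{961}$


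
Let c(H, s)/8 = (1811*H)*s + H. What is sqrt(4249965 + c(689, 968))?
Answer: sqrt(9667056053) ≈ 98321.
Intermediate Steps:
c(H, s) = 8*H + 14488*H*s (c(H, s) = 8*((1811*H)*s + H) = 8*(1811*H*s + H) = 8*(H + 1811*H*s) = 8*H + 14488*H*s)
sqrt(4249965 + c(689, 968)) = sqrt(4249965 + 8*689*(1 + 1811*968)) = sqrt(4249965 + 8*689*(1 + 1753048)) = sqrt(4249965 + 8*689*1753049) = sqrt(4249965 + 9662806088) = sqrt(9667056053)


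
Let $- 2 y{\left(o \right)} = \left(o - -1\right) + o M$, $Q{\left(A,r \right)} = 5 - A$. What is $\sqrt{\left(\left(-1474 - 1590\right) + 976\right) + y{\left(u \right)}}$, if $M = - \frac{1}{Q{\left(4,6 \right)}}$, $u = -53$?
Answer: $\frac{i \sqrt{8354}}{2} \approx 45.7 i$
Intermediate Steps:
$M = -1$ ($M = - \frac{1}{5 - 4} = - 1^{-1} = \left(-1\right) 1 = -1$)
$y{\left(o \right)} = - \frac{1}{2}$ ($y{\left(o \right)} = - \frac{\left(o - -1\right) + o \left(-1\right)}{2} = - \frac{\left(o + 1\right) - o}{2} = - \frac{\left(1 + o\right) - o}{2} = \left(- \frac{1}{2}\right) 1 = - \frac{1}{2}$)
$\sqrt{\left(\left(-1474 - 1590\right) + 976\right) + y{\left(u \right)}} = \sqrt{\left(\left(-1474 - 1590\right) + 976\right) - \frac{1}{2}} = \sqrt{\left(-3064 + 976\right) - \frac{1}{2}} = \sqrt{-2088 - \frac{1}{2}} = \sqrt{- \frac{4177}{2}} = \frac{i \sqrt{8354}}{2}$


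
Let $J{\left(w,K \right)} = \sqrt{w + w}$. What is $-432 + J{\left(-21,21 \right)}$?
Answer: $-432 + i \sqrt{42} \approx -432.0 + 6.4807 i$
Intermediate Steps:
$J{\left(w,K \right)} = \sqrt{2} \sqrt{w}$ ($J{\left(w,K \right)} = \sqrt{2 w} = \sqrt{2} \sqrt{w}$)
$-432 + J{\left(-21,21 \right)} = -432 + \sqrt{2} \sqrt{-21} = -432 + \sqrt{2} i \sqrt{21} = -432 + i \sqrt{42}$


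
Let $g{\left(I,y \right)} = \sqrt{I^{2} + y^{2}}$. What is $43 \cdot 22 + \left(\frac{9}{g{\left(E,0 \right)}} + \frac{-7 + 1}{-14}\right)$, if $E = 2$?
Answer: $\frac{13313}{14} \approx 950.93$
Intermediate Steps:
$43 \cdot 22 + \left(\frac{9}{g{\left(E,0 \right)}} + \frac{-7 + 1}{-14}\right) = 43 \cdot 22 + \left(\frac{9}{\sqrt{2^{2} + 0^{2}}} + \frac{-7 + 1}{-14}\right) = 946 - \left(- \frac{3}{7} - \frac{9}{\sqrt{4 + 0}}\right) = 946 + \left(\frac{9}{\sqrt{4}} + \frac{3}{7}\right) = 946 + \left(\frac{9}{2} + \frac{3}{7}\right) = 946 + \frac{69}{14} = \frac{13313}{14}$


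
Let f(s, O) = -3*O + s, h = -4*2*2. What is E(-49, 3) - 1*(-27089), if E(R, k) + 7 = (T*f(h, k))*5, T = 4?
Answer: 26582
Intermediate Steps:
h = -16 (h = -8*2 = -16)
f(s, O) = s - 3*O
E(R, k) = -327 - 60*k (E(R, k) = -7 + (4*(-16 - 3*k))*5 = -7 + (-64 - 12*k)*5 = -7 + (-320 - 60*k) = -327 - 60*k)
E(-49, 3) - 1*(-27089) = (-327 - 60*3) - 1*(-27089) = (-327 - 180) + 27089 = -507 + 27089 = 26582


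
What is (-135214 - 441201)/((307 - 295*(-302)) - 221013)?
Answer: 576415/131616 ≈ 4.3795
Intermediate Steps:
(-135214 - 441201)/((307 - 295*(-302)) - 221013) = -576415/((307 + 89090) - 221013) = -576415/(89397 - 221013) = -576415/(-131616) = -576415*(-1/131616) = 576415/131616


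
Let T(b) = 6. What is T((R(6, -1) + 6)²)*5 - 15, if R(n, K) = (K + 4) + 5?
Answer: 15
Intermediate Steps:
R(n, K) = 9 + K (R(n, K) = (4 + K) + 5 = 9 + K)
T((R(6, -1) + 6)²)*5 - 15 = 6*5 - 15 = 30 - 15 = 15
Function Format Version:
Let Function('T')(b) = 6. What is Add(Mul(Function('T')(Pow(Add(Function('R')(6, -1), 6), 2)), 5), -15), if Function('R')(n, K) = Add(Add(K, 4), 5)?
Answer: 15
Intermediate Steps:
Function('R')(n, K) = Add(9, K) (Function('R')(n, K) = Add(Add(4, K), 5) = Add(9, K))
Add(Mul(Function('T')(Pow(Add(Function('R')(6, -1), 6), 2)), 5), -15) = Add(Mul(6, 5), -15) = Add(30, -15) = 15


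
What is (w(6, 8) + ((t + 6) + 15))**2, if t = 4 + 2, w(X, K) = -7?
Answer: 400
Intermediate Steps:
t = 6
(w(6, 8) + ((t + 6) + 15))**2 = (-7 + ((6 + 6) + 15))**2 = (-7 + (12 + 15))**2 = (-7 + 27)**2 = 20**2 = 400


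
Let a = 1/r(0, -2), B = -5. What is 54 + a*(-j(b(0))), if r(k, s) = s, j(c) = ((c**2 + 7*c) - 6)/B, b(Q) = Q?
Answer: 273/5 ≈ 54.600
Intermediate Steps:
j(c) = 6/5 - 7*c/5 - c**2/5 (j(c) = ((c**2 + 7*c) - 6)/(-5) = (-6 + c**2 + 7*c)*(-1/5) = 6/5 - 7*c/5 - c**2/5)
a = -1/2 (a = 1/(-2) = -1/2 ≈ -0.50000)
54 + a*(-j(b(0))) = 54 - (-1)*(6/5 - 7/5*0 - 1/5*0**2)/2 = 54 - (-1)*(6/5 + 0 - 1/5*0)/2 = 54 - (-1)*(6/5 + 0 + 0)/2 = 54 - (-1)*6/(2*5) = 54 - 1/2*(-6/5) = 54 + 3/5 = 273/5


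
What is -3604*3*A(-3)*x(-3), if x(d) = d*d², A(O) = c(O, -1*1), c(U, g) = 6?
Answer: 1751544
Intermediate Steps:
A(O) = 6
x(d) = d³
-3604*3*A(-3)*x(-3) = -3604*3*6*(-3)³ = -64872*(-27) = -3604*(-486) = 1751544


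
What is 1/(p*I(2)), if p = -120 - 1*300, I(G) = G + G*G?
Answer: -1/2520 ≈ -0.00039683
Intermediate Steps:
I(G) = G + G²
p = -420 (p = -120 - 300 = -420)
1/(p*I(2)) = 1/(-840*(1 + 2)) = 1/(-840*3) = 1/(-420*6) = 1/(-2520) = -1/2520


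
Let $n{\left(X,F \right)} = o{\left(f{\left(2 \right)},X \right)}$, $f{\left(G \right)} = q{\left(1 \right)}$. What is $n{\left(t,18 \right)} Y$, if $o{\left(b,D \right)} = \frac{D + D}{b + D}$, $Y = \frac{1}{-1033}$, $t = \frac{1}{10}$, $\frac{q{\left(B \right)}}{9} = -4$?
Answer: $\frac{2}{370847} \approx 5.3931 \cdot 10^{-6}$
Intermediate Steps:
$q{\left(B \right)} = -36$ ($q{\left(B \right)} = 9 \left(-4\right) = -36$)
$t = \frac{1}{10} \approx 0.1$
$f{\left(G \right)} = -36$
$Y = - \frac{1}{1033} \approx -0.00096805$
$o{\left(b,D \right)} = \frac{2 D}{D + b}$
$n{\left(X,F \right)} = \frac{2 X}{-36 + X}$ ($n{\left(X,F \right)} = \frac{2 X}{X - 36} = \frac{2 X}{-36 + X}$)
$n{\left(t,18 \right)} Y = 2 \cdot \frac{1}{10} \frac{1}{-36 + \frac{1}{10}} \left(- \frac{1}{1033}\right) = 2 \cdot \frac{1}{10} \frac{1}{- \frac{359}{10}} \left(- \frac{1}{1033}\right) = 2 \cdot \frac{1}{10} \left(- \frac{10}{359}\right) \left(- \frac{1}{1033}\right) = \left(- \frac{2}{359}\right) \left(- \frac{1}{1033}\right) = \frac{2}{370847}$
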